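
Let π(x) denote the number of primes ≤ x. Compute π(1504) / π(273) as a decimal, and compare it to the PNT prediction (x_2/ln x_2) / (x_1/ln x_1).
π(1504)/π(273) = 239/58 ≈ 4.1207;  PNT prediction ≈ 4.2242.

π(273) = 58 and π(1504) = 239, so π(1504)/π(273) ≈ 4.1207. The PNT-predicted ratio is (1504/ln(1504)) / (273/ln(273)) ≈ 4.2242. The two agree to within a few percent, as expected.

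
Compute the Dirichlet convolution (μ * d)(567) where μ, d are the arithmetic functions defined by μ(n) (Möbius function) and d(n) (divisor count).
(μ * d)(567) = 1

Divisors of 567: [1, 3, 7, 9, 21, 27, 63, 81, 189, 567]. For each d | 567:
  d = 1: μ(1) · d(567/1) = 1 · 10 = 10
  d = 3: μ(3) · d(567/3) = -1 · 8 = -8
  d = 7: μ(7) · d(567/7) = -1 · 5 = -5
  d = 9: μ(9) · d(567/9) = 0 · 6 = 0
  d = 21: μ(21) · d(567/21) = 1 · 4 = 4
  d = 27: μ(27) · d(567/27) = 0 · 4 = 0
  d = 63: μ(63) · d(567/63) = 0 · 3 = 0
  d = 81: μ(81) · d(567/81) = 0 · 2 = 0
  d = 189: μ(189) · d(567/189) = 0 · 2 = 0
  d = 567: μ(567) · d(567/567) = 0 · 1 = 0
Summing: (μ * d)(567) = 10 + -8 + -5 + 0 + 4 + 0 + 0 + 0 + 0 + 0 = 1.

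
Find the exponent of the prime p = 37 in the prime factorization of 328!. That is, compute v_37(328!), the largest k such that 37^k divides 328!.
v_37(328!) = 8

Legendre's formula: v_p(n!) = Σ_{k ≥ 1} ⌊n / p^k⌋. For p = 37, n = 328, the terms are:
  ⌊328/37^1⌋ = ⌊328/37⌋ = 8
(the next term ⌊328/37^2⌋ = 0, terminating the sum). Summing: v_37(328!) = 8 = 8.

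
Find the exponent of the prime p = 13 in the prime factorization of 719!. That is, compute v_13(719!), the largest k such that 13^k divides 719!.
v_13(719!) = 59

Legendre's formula: v_p(n!) = Σ_{k ≥ 1} ⌊n / p^k⌋. For p = 13, n = 719, the terms are:
  ⌊719/13^1⌋ = ⌊719/13⌋ = 55
  ⌊719/13^2⌋ = ⌊719/169⌋ = 4
(the next term ⌊719/13^3⌋ = 0, terminating the sum). Summing: v_13(719!) = 55 + 4 = 59.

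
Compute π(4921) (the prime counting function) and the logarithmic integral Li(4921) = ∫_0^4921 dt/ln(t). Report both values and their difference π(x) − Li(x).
π(4921) = 657;  Li(4921) ≈ 675.00;  π(x) − Li(x) ≈ -18.00.

Direct count of primes ≤ 4921 gives π(4921) = 657. Numerical evaluation of the logarithmic integral gives Li(4921) ≈ 675.00. The difference π(x) − Li(x) ≈ -18.00 is typically negative for small/moderate x (Li(x) overestimates), though Littlewood's theorem shows this sign changes infinitely often.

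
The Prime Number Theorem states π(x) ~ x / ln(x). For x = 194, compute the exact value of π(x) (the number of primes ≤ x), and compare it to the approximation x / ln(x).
π(194) = 44;  x/ln(x) ≈ 36.83;  relative error ≈ 16.30%.

Directly count primes up to 194: π(194) = 44. The PNT approximation gives 194/ln(194) ≈ 194/5.26786 ≈ 36.83. Relative error (π(x) − x/ln(x)) / π(x) ≈ 16.30%; the approximation is known to undercount slightly (Li(x) is a better estimate).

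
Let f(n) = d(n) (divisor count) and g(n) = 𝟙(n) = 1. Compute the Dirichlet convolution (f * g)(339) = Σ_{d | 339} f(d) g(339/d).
(d * 𝟙)(339) = 9

Divisors of 339: [1, 3, 113, 339]. For each d | 339:
  d = 1: d(1) · 𝟙(339/1) = 1 · 1 = 1
  d = 3: d(3) · 𝟙(339/3) = 2 · 1 = 2
  d = 113: d(113) · 𝟙(339/113) = 2 · 1 = 2
  d = 339: d(339) · 𝟙(339/339) = 4 · 1 = 4
Summing: (d * 𝟙)(339) = 1 + 2 + 2 + 4 = 9.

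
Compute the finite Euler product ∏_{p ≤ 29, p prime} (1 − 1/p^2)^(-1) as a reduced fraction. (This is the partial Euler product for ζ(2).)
∏ = 86285158710179/52836150804480

The primes p ≤ 29 are [2, 3, 5, 7, 11, 13, 17, 19, 23, 29]. For each prime, (1 − 1/p^2)^(-1) = p^2 / (p^2 − 1). The product is (1 − 1/2^2)^(-1), (1 − 1/3^2)^(-1), (1 − 1/5^2)^(-1), (1 − 1/7^2)^(-1), (1 − 1/11^2)^(-1), (1 − 1/13^2)^(-1), (1 − 1/17^2)^(-1), (1 − 1/19^2)^(-1), (1 − 1/23^2)^(-1), (1 − 1/29^2)^(-1) = ∏ p^2 / (p^2 − 1) = 86285158710179/52836150804480.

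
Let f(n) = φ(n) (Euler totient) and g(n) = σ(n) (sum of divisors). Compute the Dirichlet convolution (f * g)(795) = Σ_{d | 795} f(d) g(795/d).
(φ * σ)(795) = 6360

Divisors of 795: [1, 3, 5, 15, 53, 159, 265, 795]. For each d | 795:
  d = 1: φ(1) · σ(795/1) = 1 · 1296 = 1296
  d = 3: φ(3) · σ(795/3) = 2 · 324 = 648
  d = 5: φ(5) · σ(795/5) = 4 · 216 = 864
  d = 15: φ(15) · σ(795/15) = 8 · 54 = 432
  d = 53: φ(53) · σ(795/53) = 52 · 24 = 1248
  d = 159: φ(159) · σ(795/159) = 104 · 6 = 624
  d = 265: φ(265) · σ(795/265) = 208 · 4 = 832
  d = 795: φ(795) · σ(795/795) = 416 · 1 = 416
Summing: (φ * σ)(795) = 1296 + 648 + 864 + 432 + 1248 + 624 + 832 + 416 = 6360.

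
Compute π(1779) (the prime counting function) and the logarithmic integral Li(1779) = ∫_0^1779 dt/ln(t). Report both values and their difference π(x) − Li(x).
π(1779) = 275;  Li(1779) ≈ 285.51;  π(x) − Li(x) ≈ -10.51.

Direct count of primes ≤ 1779 gives π(1779) = 275. Numerical evaluation of the logarithmic integral gives Li(1779) ≈ 285.51. The difference π(x) − Li(x) ≈ -10.51 is typically negative for small/moderate x (Li(x) overestimates), though Littlewood's theorem shows this sign changes infinitely often.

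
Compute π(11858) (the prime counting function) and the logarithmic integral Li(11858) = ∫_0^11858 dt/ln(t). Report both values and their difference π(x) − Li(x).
π(11858) = 1421;  Li(11858) ≈ 1445.97;  π(x) − Li(x) ≈ -24.97.

Direct count of primes ≤ 11858 gives π(11858) = 1421. Numerical evaluation of the logarithmic integral gives Li(11858) ≈ 1445.97. The difference π(x) − Li(x) ≈ -24.97 is typically negative for small/moderate x (Li(x) overestimates), though Littlewood's theorem shows this sign changes infinitely often.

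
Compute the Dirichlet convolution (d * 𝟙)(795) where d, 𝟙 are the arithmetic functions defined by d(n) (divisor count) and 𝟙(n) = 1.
(d * 𝟙)(795) = 27

Divisors of 795: [1, 3, 5, 15, 53, 159, 265, 795]. For each d | 795:
  d = 1: d(1) · 𝟙(795/1) = 1 · 1 = 1
  d = 3: d(3) · 𝟙(795/3) = 2 · 1 = 2
  d = 5: d(5) · 𝟙(795/5) = 2 · 1 = 2
  d = 15: d(15) · 𝟙(795/15) = 4 · 1 = 4
  d = 53: d(53) · 𝟙(795/53) = 2 · 1 = 2
  d = 159: d(159) · 𝟙(795/159) = 4 · 1 = 4
  d = 265: d(265) · 𝟙(795/265) = 4 · 1 = 4
  d = 795: d(795) · 𝟙(795/795) = 8 · 1 = 8
Summing: (d * 𝟙)(795) = 1 + 2 + 2 + 4 + 2 + 4 + 4 + 8 = 27.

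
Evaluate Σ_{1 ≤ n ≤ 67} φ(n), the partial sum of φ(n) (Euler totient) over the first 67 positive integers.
Σ_{n ≤ 67} φ(n) = 1394

Compute φ(n) for each 1 ≤ n ≤ 67: φ(1) = 1, φ(2) = 1, φ(3) = 2, φ(4) = 2, φ(5) = 4, φ(6) = 2, φ(7) = 6, φ(8) = 4, φ(9) = 6, φ(10) = 4, φ(11) = 10, φ(12) = 4, φ(13) = 12, φ(14) = 6, φ(15) = 8, φ(16) = 8, φ(17) = 16, φ(18) = 6, φ(19) = 18, φ(20) = 8, φ(21) = 12, φ(22) = 10, φ(23) = 22, φ(24) = 8, φ(25) = 20, φ(26) = 12, φ(27) = 18, φ(28) = 12, φ(29) = 28, φ(30) = 8, φ(31) = 30, φ(32) = 16, φ(33) = 20, φ(34) = 16, φ(35) = 24, φ(36) = 12, φ(37) = 36, φ(38) = 18, φ(39) = 24, φ(40) = 16, φ(41) = 40, φ(42) = 12, φ(43) = 42, φ(44) = 20, φ(45) = 24, φ(46) = 22, φ(47) = 46, φ(48) = 16, φ(49) = 42, φ(50) = 20, φ(51) = 32, φ(52) = 24, φ(53) = 52, φ(54) = 18, φ(55) = 40, φ(56) = 24, φ(57) = 36, φ(58) = 28, φ(59) = 58, φ(60) = 16, φ(61) = 60, φ(62) = 30, φ(63) = 36, φ(64) = 32, φ(65) = 48, φ(66) = 20, φ(67) = 66. Summing all 67 values: 1394. (Average order: Σ_{n ≤ x} φ(n) ~ (3/π²) x². For x = 67, (3/π²)·67² ≈ 1364.49.)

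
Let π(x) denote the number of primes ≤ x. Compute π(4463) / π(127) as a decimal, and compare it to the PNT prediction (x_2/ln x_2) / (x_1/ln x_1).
π(4463)/π(127) = 607/31 ≈ 19.5806;  PNT prediction ≈ 20.2572.

π(127) = 31 and π(4463) = 607, so π(4463)/π(127) ≈ 19.5806. The PNT-predicted ratio is (4463/ln(4463)) / (127/ln(127)) ≈ 20.2572. The two agree to within a few percent, as expected.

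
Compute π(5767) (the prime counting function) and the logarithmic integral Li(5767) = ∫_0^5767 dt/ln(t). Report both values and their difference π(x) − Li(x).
π(5767) = 757;  Li(5767) ≈ 773.57;  π(x) − Li(x) ≈ -16.57.

Direct count of primes ≤ 5767 gives π(5767) = 757. Numerical evaluation of the logarithmic integral gives Li(5767) ≈ 773.57. The difference π(x) − Li(x) ≈ -16.57 is typically negative for small/moderate x (Li(x) overestimates), though Littlewood's theorem shows this sign changes infinitely often.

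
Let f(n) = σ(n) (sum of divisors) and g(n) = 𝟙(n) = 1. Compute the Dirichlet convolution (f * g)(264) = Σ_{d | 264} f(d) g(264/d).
(σ * 𝟙)(264) = 1690

Divisors of 264: [1, 2, 3, 4, 6, 8, 11, 12, 22, 24, 33, 44, 66, 88, 132, 264]. For each d | 264:
  d = 1: σ(1) · 𝟙(264/1) = 1 · 1 = 1
  d = 2: σ(2) · 𝟙(264/2) = 3 · 1 = 3
  d = 3: σ(3) · 𝟙(264/3) = 4 · 1 = 4
  d = 4: σ(4) · 𝟙(264/4) = 7 · 1 = 7
  d = 6: σ(6) · 𝟙(264/6) = 12 · 1 = 12
  d = 8: σ(8) · 𝟙(264/8) = 15 · 1 = 15
  d = 11: σ(11) · 𝟙(264/11) = 12 · 1 = 12
  d = 12: σ(12) · 𝟙(264/12) = 28 · 1 = 28
  d = 22: σ(22) · 𝟙(264/22) = 36 · 1 = 36
  d = 24: σ(24) · 𝟙(264/24) = 60 · 1 = 60
  d = 33: σ(33) · 𝟙(264/33) = 48 · 1 = 48
  d = 44: σ(44) · 𝟙(264/44) = 84 · 1 = 84
  d = 66: σ(66) · 𝟙(264/66) = 144 · 1 = 144
  d = 88: σ(88) · 𝟙(264/88) = 180 · 1 = 180
  d = 132: σ(132) · 𝟙(264/132) = 336 · 1 = 336
  d = 264: σ(264) · 𝟙(264/264) = 720 · 1 = 720
Summing: (σ * 𝟙)(264) = 1 + 3 + 4 + 7 + 12 + 15 + 12 + 28 + 36 + 60 + 48 + 84 + 144 + 180 + 336 + 720 = 1690.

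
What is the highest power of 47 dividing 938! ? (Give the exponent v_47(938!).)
v_47(938!) = 19

Legendre's formula: v_p(n!) = Σ_{k ≥ 1} ⌊n / p^k⌋. For p = 47, n = 938, the terms are:
  ⌊938/47^1⌋ = ⌊938/47⌋ = 19
(the next term ⌊938/47^2⌋ = 0, terminating the sum). Summing: v_47(938!) = 19 = 19.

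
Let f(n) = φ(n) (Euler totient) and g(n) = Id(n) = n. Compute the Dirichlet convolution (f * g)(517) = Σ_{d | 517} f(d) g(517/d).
(φ * Id)(517) = 1953

Divisors of 517: [1, 11, 47, 517]. For each d | 517:
  d = 1: φ(1) · Id(517/1) = 1 · 517 = 517
  d = 11: φ(11) · Id(517/11) = 10 · 47 = 470
  d = 47: φ(47) · Id(517/47) = 46 · 11 = 506
  d = 517: φ(517) · Id(517/517) = 460 · 1 = 460
Summing: (φ * Id)(517) = 517 + 470 + 506 + 460 = 1953.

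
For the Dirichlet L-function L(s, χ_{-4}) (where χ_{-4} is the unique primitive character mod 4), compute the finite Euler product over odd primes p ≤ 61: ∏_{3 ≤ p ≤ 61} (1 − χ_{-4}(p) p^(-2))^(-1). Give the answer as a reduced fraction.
∏ = 41649646786025278187758845901/45453901250007819878400000000

The odd primes p ≤ 61 are [3, 5, 7, 11, 13, 17, 19, 23, 29, 31, 37, 41, 43, 47, 53, 59, 61]. For each, χ(p) = 1 if p ≡ 1 mod 4, χ(p) = −1 if p ≡ 3 mod 4. Taking (1 − χ(p)/p^2)^(-1) = p^2/(p^2 − χ(p)): (1 − (-1)/3^2)^(-1) · (1 − (1)/5^2)^(-1) · (1 − (-1)/7^2)^(-1) · (1 − (-1)/11^2)^(-1) · (1 − (1)/13^2)^(-1) · (1 − (1)/17^2)^(-1) · (1 − (-1)/19^2)^(-1) · (1 − (-1)/23^2)^(-1) · (1 − (1)/29^2)^(-1) · (1 − (-1)/31^2)^(-1) · (1 − (1)/37^2)^(-1) · (1 − (1)/41^2)^(-1) · (1 − (-1)/43^2)^(-1) · (1 − (-1)/47^2)^(-1) · (1 − (1)/53^2)^(-1) · (1 − (-1)/59^2)^(-1) · (1 − (1)/61^2)^(-1) = 41649646786025278187758845901/45453901250007819878400000000.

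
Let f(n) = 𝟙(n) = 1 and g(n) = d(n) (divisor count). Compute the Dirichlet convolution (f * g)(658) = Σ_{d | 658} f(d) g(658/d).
(𝟙 * d)(658) = 27

Divisors of 658: [1, 2, 7, 14, 47, 94, 329, 658]. For each d | 658:
  d = 1: 𝟙(1) · d(658/1) = 1 · 8 = 8
  d = 2: 𝟙(2) · d(658/2) = 1 · 4 = 4
  d = 7: 𝟙(7) · d(658/7) = 1 · 4 = 4
  d = 14: 𝟙(14) · d(658/14) = 1 · 2 = 2
  d = 47: 𝟙(47) · d(658/47) = 1 · 4 = 4
  d = 94: 𝟙(94) · d(658/94) = 1 · 2 = 2
  d = 329: 𝟙(329) · d(658/329) = 1 · 2 = 2
  d = 658: 𝟙(658) · d(658/658) = 1 · 1 = 1
Summing: (𝟙 * d)(658) = 8 + 4 + 4 + 2 + 4 + 2 + 2 + 1 = 27.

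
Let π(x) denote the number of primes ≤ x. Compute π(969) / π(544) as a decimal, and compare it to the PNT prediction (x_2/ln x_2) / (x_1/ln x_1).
π(969)/π(544) = 163/100 ≈ 1.6300;  PNT prediction ≈ 1.6317.

π(544) = 100 and π(969) = 163, so π(969)/π(544) ≈ 1.6300. The PNT-predicted ratio is (969/ln(969)) / (544/ln(544)) ≈ 1.6317. The two agree to within a few percent, as expected.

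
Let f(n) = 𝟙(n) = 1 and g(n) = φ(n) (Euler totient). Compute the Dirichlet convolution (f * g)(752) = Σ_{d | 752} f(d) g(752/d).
(𝟙 * φ)(752) = 752

Divisors of 752: [1, 2, 4, 8, 16, 47, 94, 188, 376, 752]. For each d | 752:
  d = 1: 𝟙(1) · φ(752/1) = 1 · 368 = 368
  d = 2: 𝟙(2) · φ(752/2) = 1 · 184 = 184
  d = 4: 𝟙(4) · φ(752/4) = 1 · 92 = 92
  d = 8: 𝟙(8) · φ(752/8) = 1 · 46 = 46
  d = 16: 𝟙(16) · φ(752/16) = 1 · 46 = 46
  d = 47: 𝟙(47) · φ(752/47) = 1 · 8 = 8
  d = 94: 𝟙(94) · φ(752/94) = 1 · 4 = 4
  d = 188: 𝟙(188) · φ(752/188) = 1 · 2 = 2
  d = 376: 𝟙(376) · φ(752/376) = 1 · 1 = 1
  d = 752: 𝟙(752) · φ(752/752) = 1 · 1 = 1
Summing: (𝟙 * φ)(752) = 368 + 184 + 92 + 46 + 46 + 8 + 4 + 2 + 1 + 1 = 752.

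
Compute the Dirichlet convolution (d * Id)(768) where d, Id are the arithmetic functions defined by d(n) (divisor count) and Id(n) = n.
(d * Id)(768) = 5065

Divisors of 768: [1, 2, 3, 4, 6, 8, 12, 16, 24, 32, 48, 64, 96, 128, 192, 256, 384, 768]. For each d | 768:
  d = 1: d(1) · Id(768/1) = 1 · 768 = 768
  d = 2: d(2) · Id(768/2) = 2 · 384 = 768
  d = 3: d(3) · Id(768/3) = 2 · 256 = 512
  d = 4: d(4) · Id(768/4) = 3 · 192 = 576
  d = 6: d(6) · Id(768/6) = 4 · 128 = 512
  d = 8: d(8) · Id(768/8) = 4 · 96 = 384
  d = 12: d(12) · Id(768/12) = 6 · 64 = 384
  d = 16: d(16) · Id(768/16) = 5 · 48 = 240
  d = 24: d(24) · Id(768/24) = 8 · 32 = 256
  d = 32: d(32) · Id(768/32) = 6 · 24 = 144
  d = 48: d(48) · Id(768/48) = 10 · 16 = 160
  d = 64: d(64) · Id(768/64) = 7 · 12 = 84
  d = 96: d(96) · Id(768/96) = 12 · 8 = 96
  d = 128: d(128) · Id(768/128) = 8 · 6 = 48
  d = 192: d(192) · Id(768/192) = 14 · 4 = 56
  d = 256: d(256) · Id(768/256) = 9 · 3 = 27
  d = 384: d(384) · Id(768/384) = 16 · 2 = 32
  d = 768: d(768) · Id(768/768) = 18 · 1 = 18
Summing: (d * Id)(768) = 768 + 768 + 512 + 576 + 512 + 384 + 384 + 240 + 256 + 144 + 160 + 84 + 96 + 48 + 56 + 27 + 32 + 18 = 5065.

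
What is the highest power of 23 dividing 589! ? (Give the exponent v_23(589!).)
v_23(589!) = 26

Legendre's formula: v_p(n!) = Σ_{k ≥ 1} ⌊n / p^k⌋. For p = 23, n = 589, the terms are:
  ⌊589/23^1⌋ = ⌊589/23⌋ = 25
  ⌊589/23^2⌋ = ⌊589/529⌋ = 1
(the next term ⌊589/23^3⌋ = 0, terminating the sum). Summing: v_23(589!) = 25 + 1 = 26.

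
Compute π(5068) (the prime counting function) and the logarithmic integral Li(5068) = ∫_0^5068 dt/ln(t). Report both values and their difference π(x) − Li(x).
π(5068) = 677;  Li(5068) ≈ 692.26;  π(x) − Li(x) ≈ -15.26.

Direct count of primes ≤ 5068 gives π(5068) = 677. Numerical evaluation of the logarithmic integral gives Li(5068) ≈ 692.26. The difference π(x) − Li(x) ≈ -15.26 is typically negative for small/moderate x (Li(x) overestimates), though Littlewood's theorem shows this sign changes infinitely often.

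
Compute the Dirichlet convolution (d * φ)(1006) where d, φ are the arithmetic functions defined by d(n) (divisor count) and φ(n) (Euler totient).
(d * φ)(1006) = 1512

Divisors of 1006: [1, 2, 503, 1006]. For each d | 1006:
  d = 1: d(1) · φ(1006/1) = 1 · 502 = 502
  d = 2: d(2) · φ(1006/2) = 2 · 502 = 1004
  d = 503: d(503) · φ(1006/503) = 2 · 1 = 2
  d = 1006: d(1006) · φ(1006/1006) = 4 · 1 = 4
Summing: (d * φ)(1006) = 502 + 1004 + 2 + 4 = 1512.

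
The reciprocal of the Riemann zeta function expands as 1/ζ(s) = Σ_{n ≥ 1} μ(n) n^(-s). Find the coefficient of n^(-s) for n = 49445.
μ(49445) = 1

Factor n = 49445 = 5 · 11 · 29 · 31. μ(n) = 0 if any exponent ≥ 2 (not squarefree); otherwise μ(n) = (−1)^{ω(n)} where ω(n) is the number of distinct prime factors. Applying: μ(49445) = 1.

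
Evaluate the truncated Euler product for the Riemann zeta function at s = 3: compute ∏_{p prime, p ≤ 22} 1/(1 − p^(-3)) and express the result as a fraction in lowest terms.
∏ = 3674541645775/3057655868928

The primes p ≤ 22 are [2, 3, 5, 7, 11, 13, 17, 19]. For each prime, (1 − 1/p^3)^(-1) = p^3 / (p^3 − 1). The product is (1 − 1/2^3)^(-1), (1 − 1/3^3)^(-1), (1 − 1/5^3)^(-1), (1 − 1/7^3)^(-1), (1 − 1/11^3)^(-1), (1 − 1/13^3)^(-1), (1 − 1/17^3)^(-1), (1 − 1/19^3)^(-1) = ∏ p^3 / (p^3 − 1) = 3674541645775/3057655868928.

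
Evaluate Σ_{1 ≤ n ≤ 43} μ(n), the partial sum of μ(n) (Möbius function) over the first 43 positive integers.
Σ_{n ≤ 43} μ(n) = -3

Compute μ(n) for each 1 ≤ n ≤ 43: μ(1) = 1, μ(2) = -1, μ(3) = -1, μ(4) = 0, μ(5) = -1, μ(6) = 1, μ(7) = -1, μ(8) = 0, μ(9) = 0, μ(10) = 1, μ(11) = -1, μ(12) = 0, μ(13) = -1, μ(14) = 1, μ(15) = 1, μ(16) = 0, μ(17) = -1, μ(18) = 0, μ(19) = -1, μ(20) = 0, μ(21) = 1, μ(22) = 1, μ(23) = -1, μ(24) = 0, μ(25) = 0, μ(26) = 1, μ(27) = 0, μ(28) = 0, μ(29) = -1, μ(30) = -1, μ(31) = -1, μ(32) = 0, μ(33) = 1, μ(34) = 1, μ(35) = 1, μ(36) = 0, μ(37) = -1, μ(38) = 1, μ(39) = 1, μ(40) = 0, μ(41) = -1, μ(42) = -1, μ(43) = -1. Summing all 43 values: -3. (Mertens function M(x) = Σ_{n ≤ x} μ(n); on average M(x) should be small (PNT ⟺ M(x) = o(x)).)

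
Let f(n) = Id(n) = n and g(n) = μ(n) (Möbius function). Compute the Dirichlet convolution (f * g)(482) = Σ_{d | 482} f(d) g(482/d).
(Id * μ)(482) = 240

Divisors of 482: [1, 2, 241, 482]. For each d | 482:
  d = 1: Id(1) · μ(482/1) = 1 · 1 = 1
  d = 2: Id(2) · μ(482/2) = 2 · -1 = -2
  d = 241: Id(241) · μ(482/241) = 241 · -1 = -241
  d = 482: Id(482) · μ(482/482) = 482 · 1 = 482
Summing: (Id * μ)(482) = 1 + -2 + -241 + 482 = 240.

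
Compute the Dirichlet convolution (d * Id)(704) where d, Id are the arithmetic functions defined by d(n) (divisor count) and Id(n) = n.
(d * Id)(704) = 3211

Divisors of 704: [1, 2, 4, 8, 11, 16, 22, 32, 44, 64, 88, 176, 352, 704]. For each d | 704:
  d = 1: d(1) · Id(704/1) = 1 · 704 = 704
  d = 2: d(2) · Id(704/2) = 2 · 352 = 704
  d = 4: d(4) · Id(704/4) = 3 · 176 = 528
  d = 8: d(8) · Id(704/8) = 4 · 88 = 352
  d = 11: d(11) · Id(704/11) = 2 · 64 = 128
  d = 16: d(16) · Id(704/16) = 5 · 44 = 220
  d = 22: d(22) · Id(704/22) = 4 · 32 = 128
  d = 32: d(32) · Id(704/32) = 6 · 22 = 132
  d = 44: d(44) · Id(704/44) = 6 · 16 = 96
  d = 64: d(64) · Id(704/64) = 7 · 11 = 77
  d = 88: d(88) · Id(704/88) = 8 · 8 = 64
  d = 176: d(176) · Id(704/176) = 10 · 4 = 40
  d = 352: d(352) · Id(704/352) = 12 · 2 = 24
  d = 704: d(704) · Id(704/704) = 14 · 1 = 14
Summing: (d * Id)(704) = 704 + 704 + 528 + 352 + 128 + 220 + 128 + 132 + 96 + 77 + 64 + 40 + 24 + 14 = 3211.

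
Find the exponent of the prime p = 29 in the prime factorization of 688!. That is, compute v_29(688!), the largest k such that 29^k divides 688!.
v_29(688!) = 23

Legendre's formula: v_p(n!) = Σ_{k ≥ 1} ⌊n / p^k⌋. For p = 29, n = 688, the terms are:
  ⌊688/29^1⌋ = ⌊688/29⌋ = 23
(the next term ⌊688/29^2⌋ = 0, terminating the sum). Summing: v_29(688!) = 23 = 23.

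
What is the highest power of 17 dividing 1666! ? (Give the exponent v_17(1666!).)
v_17(1666!) = 103

Legendre's formula: v_p(n!) = Σ_{k ≥ 1} ⌊n / p^k⌋. For p = 17, n = 1666, the terms are:
  ⌊1666/17^1⌋ = ⌊1666/17⌋ = 98
  ⌊1666/17^2⌋ = ⌊1666/289⌋ = 5
(the next term ⌊1666/17^3⌋ = 0, terminating the sum). Summing: v_17(1666!) = 98 + 5 = 103.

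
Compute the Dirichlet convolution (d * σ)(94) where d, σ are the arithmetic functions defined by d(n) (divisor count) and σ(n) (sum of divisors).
(d * σ)(94) = 250

Divisors of 94: [1, 2, 47, 94]. For each d | 94:
  d = 1: d(1) · σ(94/1) = 1 · 144 = 144
  d = 2: d(2) · σ(94/2) = 2 · 48 = 96
  d = 47: d(47) · σ(94/47) = 2 · 3 = 6
  d = 94: d(94) · σ(94/94) = 4 · 1 = 4
Summing: (d * σ)(94) = 144 + 96 + 6 + 4 = 250.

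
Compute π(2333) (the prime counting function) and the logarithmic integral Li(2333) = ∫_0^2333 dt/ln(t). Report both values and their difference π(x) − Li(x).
π(2333) = 345;  Li(2333) ≈ 358.17;  π(x) − Li(x) ≈ -13.17.

Direct count of primes ≤ 2333 gives π(2333) = 345. Numerical evaluation of the logarithmic integral gives Li(2333) ≈ 358.17. The difference π(x) − Li(x) ≈ -13.17 is typically negative for small/moderate x (Li(x) overestimates), though Littlewood's theorem shows this sign changes infinitely often.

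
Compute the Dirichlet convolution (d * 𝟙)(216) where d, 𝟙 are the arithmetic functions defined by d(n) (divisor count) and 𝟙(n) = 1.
(d * 𝟙)(216) = 100

Divisors of 216: [1, 2, 3, 4, 6, 8, 9, 12, 18, 24, 27, 36, 54, 72, 108, 216]. For each d | 216:
  d = 1: d(1) · 𝟙(216/1) = 1 · 1 = 1
  d = 2: d(2) · 𝟙(216/2) = 2 · 1 = 2
  d = 3: d(3) · 𝟙(216/3) = 2 · 1 = 2
  d = 4: d(4) · 𝟙(216/4) = 3 · 1 = 3
  d = 6: d(6) · 𝟙(216/6) = 4 · 1 = 4
  d = 8: d(8) · 𝟙(216/8) = 4 · 1 = 4
  d = 9: d(9) · 𝟙(216/9) = 3 · 1 = 3
  d = 12: d(12) · 𝟙(216/12) = 6 · 1 = 6
  d = 18: d(18) · 𝟙(216/18) = 6 · 1 = 6
  d = 24: d(24) · 𝟙(216/24) = 8 · 1 = 8
  d = 27: d(27) · 𝟙(216/27) = 4 · 1 = 4
  d = 36: d(36) · 𝟙(216/36) = 9 · 1 = 9
  d = 54: d(54) · 𝟙(216/54) = 8 · 1 = 8
  d = 72: d(72) · 𝟙(216/72) = 12 · 1 = 12
  d = 108: d(108) · 𝟙(216/108) = 12 · 1 = 12
  d = 216: d(216) · 𝟙(216/216) = 16 · 1 = 16
Summing: (d * 𝟙)(216) = 1 + 2 + 2 + 3 + 4 + 4 + 3 + 6 + 6 + 8 + 4 + 9 + 8 + 12 + 12 + 16 = 100.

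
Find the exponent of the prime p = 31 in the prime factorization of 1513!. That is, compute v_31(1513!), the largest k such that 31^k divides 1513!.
v_31(1513!) = 49

Legendre's formula: v_p(n!) = Σ_{k ≥ 1} ⌊n / p^k⌋. For p = 31, n = 1513, the terms are:
  ⌊1513/31^1⌋ = ⌊1513/31⌋ = 48
  ⌊1513/31^2⌋ = ⌊1513/961⌋ = 1
(the next term ⌊1513/31^3⌋ = 0, terminating the sum). Summing: v_31(1513!) = 48 + 1 = 49.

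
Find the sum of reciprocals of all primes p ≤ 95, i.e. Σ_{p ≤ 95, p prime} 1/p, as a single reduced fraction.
Σ 1/p = 42605658161771733665696611824842057/23768741896345550770650537601358310

π(95) = 24, so the primes ≤ 95 are [2, 3, 5, 7, 11, 13, 17, 19, 23, 29, 31, 37, 41, 43, 47, 53, 59, 61, 67, 71, 73, 79, 83, 89]. Summing 1/p over these primes: 42605658161771733665696611824842057/23768741896345550770650537601358310 ≈ 1.7925. Mertens estimate ln ln(95) + 0.2615 ≈ 1.7775.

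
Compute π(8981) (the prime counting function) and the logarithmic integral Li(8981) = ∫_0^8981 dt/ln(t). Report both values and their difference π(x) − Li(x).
π(8981) = 1116;  Li(8981) ≈ 1134.86;  π(x) − Li(x) ≈ -18.86.

Direct count of primes ≤ 8981 gives π(8981) = 1116. Numerical evaluation of the logarithmic integral gives Li(8981) ≈ 1134.86. The difference π(x) − Li(x) ≈ -18.86 is typically negative for small/moderate x (Li(x) overestimates), though Littlewood's theorem shows this sign changes infinitely often.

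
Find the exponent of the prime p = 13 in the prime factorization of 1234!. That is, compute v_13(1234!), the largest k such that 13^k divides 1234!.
v_13(1234!) = 101

Legendre's formula: v_p(n!) = Σ_{k ≥ 1} ⌊n / p^k⌋. For p = 13, n = 1234, the terms are:
  ⌊1234/13^1⌋ = ⌊1234/13⌋ = 94
  ⌊1234/13^2⌋ = ⌊1234/169⌋ = 7
(the next term ⌊1234/13^3⌋ = 0, terminating the sum). Summing: v_13(1234!) = 94 + 7 = 101.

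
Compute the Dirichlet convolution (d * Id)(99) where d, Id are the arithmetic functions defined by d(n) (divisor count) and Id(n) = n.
(d * Id)(99) = 234

Divisors of 99: [1, 3, 9, 11, 33, 99]. For each d | 99:
  d = 1: d(1) · Id(99/1) = 1 · 99 = 99
  d = 3: d(3) · Id(99/3) = 2 · 33 = 66
  d = 9: d(9) · Id(99/9) = 3 · 11 = 33
  d = 11: d(11) · Id(99/11) = 2 · 9 = 18
  d = 33: d(33) · Id(99/33) = 4 · 3 = 12
  d = 99: d(99) · Id(99/99) = 6 · 1 = 6
Summing: (d * Id)(99) = 99 + 66 + 33 + 18 + 12 + 6 = 234.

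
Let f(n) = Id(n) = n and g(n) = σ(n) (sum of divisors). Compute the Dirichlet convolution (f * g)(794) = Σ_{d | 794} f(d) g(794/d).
(Id * σ)(794) = 3975

Divisors of 794: [1, 2, 397, 794]. For each d | 794:
  d = 1: Id(1) · σ(794/1) = 1 · 1194 = 1194
  d = 2: Id(2) · σ(794/2) = 2 · 398 = 796
  d = 397: Id(397) · σ(794/397) = 397 · 3 = 1191
  d = 794: Id(794) · σ(794/794) = 794 · 1 = 794
Summing: (Id * σ)(794) = 1194 + 796 + 1191 + 794 = 3975.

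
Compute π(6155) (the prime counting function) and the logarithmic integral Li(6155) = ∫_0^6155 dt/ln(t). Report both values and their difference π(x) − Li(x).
π(6155) = 802;  Li(6155) ≈ 818.20;  π(x) − Li(x) ≈ -16.20.

Direct count of primes ≤ 6155 gives π(6155) = 802. Numerical evaluation of the logarithmic integral gives Li(6155) ≈ 818.20. The difference π(x) − Li(x) ≈ -16.20 is typically negative for small/moderate x (Li(x) overestimates), though Littlewood's theorem shows this sign changes infinitely often.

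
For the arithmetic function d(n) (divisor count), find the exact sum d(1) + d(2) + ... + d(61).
Σ_{n ≤ 61} d(n) = 263

Compute d(n) for each 1 ≤ n ≤ 61: d(1) = 1, d(2) = 2, d(3) = 2, d(4) = 3, d(5) = 2, d(6) = 4, d(7) = 2, d(8) = 4, d(9) = 3, d(10) = 4, d(11) = 2, d(12) = 6, d(13) = 2, d(14) = 4, d(15) = 4, d(16) = 5, d(17) = 2, d(18) = 6, d(19) = 2, d(20) = 6, d(21) = 4, d(22) = 4, d(23) = 2, d(24) = 8, d(25) = 3, d(26) = 4, d(27) = 4, d(28) = 6, d(29) = 2, d(30) = 8, d(31) = 2, d(32) = 6, d(33) = 4, d(34) = 4, d(35) = 4, d(36) = 9, d(37) = 2, d(38) = 4, d(39) = 4, d(40) = 8, d(41) = 2, d(42) = 8, d(43) = 2, d(44) = 6, d(45) = 6, d(46) = 4, d(47) = 2, d(48) = 10, d(49) = 3, d(50) = 6, d(51) = 4, d(52) = 6, d(53) = 2, d(54) = 8, d(55) = 4, d(56) = 8, d(57) = 4, d(58) = 4, d(59) = 2, d(60) = 12, d(61) = 2. Summing all 61 values: 263. (Dirichlet's divisor formula: Σ_{n ≤ x} d(n) = x ln(x) + (2γ − 1) x + O(√x). For x = 61, the asymptotic estimate is ≈ 260.18.)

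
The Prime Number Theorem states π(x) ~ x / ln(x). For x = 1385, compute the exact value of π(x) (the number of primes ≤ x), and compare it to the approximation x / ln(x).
π(1385) = 221;  x/ln(x) ≈ 191.47;  relative error ≈ 13.36%.

Directly count primes up to 1385: π(1385) = 221. The PNT approximation gives 1385/ln(1385) ≈ 1385/7.23346 ≈ 191.47. Relative error (π(x) − x/ln(x)) / π(x) ≈ 13.36%; the approximation is known to undercount slightly (Li(x) is a better estimate).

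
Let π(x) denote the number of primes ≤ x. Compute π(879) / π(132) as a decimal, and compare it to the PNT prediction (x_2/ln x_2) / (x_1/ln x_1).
π(879)/π(132) = 151/32 ≈ 4.7188;  PNT prediction ≈ 4.7966.

π(132) = 32 and π(879) = 151, so π(879)/π(132) ≈ 4.7188. The PNT-predicted ratio is (879/ln(879)) / (132/ln(132)) ≈ 4.7966. The two agree to within a few percent, as expected.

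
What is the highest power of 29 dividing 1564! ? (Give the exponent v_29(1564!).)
v_29(1564!) = 54

Legendre's formula: v_p(n!) = Σ_{k ≥ 1} ⌊n / p^k⌋. For p = 29, n = 1564, the terms are:
  ⌊1564/29^1⌋ = ⌊1564/29⌋ = 53
  ⌊1564/29^2⌋ = ⌊1564/841⌋ = 1
(the next term ⌊1564/29^3⌋ = 0, terminating the sum). Summing: v_29(1564!) = 53 + 1 = 54.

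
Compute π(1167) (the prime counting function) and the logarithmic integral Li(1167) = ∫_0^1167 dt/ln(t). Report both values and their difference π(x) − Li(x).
π(1167) = 192;  Li(1167) ≈ 201.51;  π(x) − Li(x) ≈ -9.51.

Direct count of primes ≤ 1167 gives π(1167) = 192. Numerical evaluation of the logarithmic integral gives Li(1167) ≈ 201.51. The difference π(x) − Li(x) ≈ -9.51 is typically negative for small/moderate x (Li(x) overestimates), though Littlewood's theorem shows this sign changes infinitely often.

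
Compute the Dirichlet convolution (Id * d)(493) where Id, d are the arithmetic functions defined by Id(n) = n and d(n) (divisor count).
(Id * d)(493) = 589

Divisors of 493: [1, 17, 29, 493]. For each d | 493:
  d = 1: Id(1) · d(493/1) = 1 · 4 = 4
  d = 17: Id(17) · d(493/17) = 17 · 2 = 34
  d = 29: Id(29) · d(493/29) = 29 · 2 = 58
  d = 493: Id(493) · d(493/493) = 493 · 1 = 493
Summing: (Id * d)(493) = 4 + 34 + 58 + 493 = 589.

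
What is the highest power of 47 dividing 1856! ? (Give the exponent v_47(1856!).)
v_47(1856!) = 39

Legendre's formula: v_p(n!) = Σ_{k ≥ 1} ⌊n / p^k⌋. For p = 47, n = 1856, the terms are:
  ⌊1856/47^1⌋ = ⌊1856/47⌋ = 39
(the next term ⌊1856/47^2⌋ = 0, terminating the sum). Summing: v_47(1856!) = 39 = 39.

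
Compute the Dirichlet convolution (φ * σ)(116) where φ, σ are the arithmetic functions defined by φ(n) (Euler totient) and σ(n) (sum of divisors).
(φ * σ)(116) = 696

Divisors of 116: [1, 2, 4, 29, 58, 116]. For each d | 116:
  d = 1: φ(1) · σ(116/1) = 1 · 210 = 210
  d = 2: φ(2) · σ(116/2) = 1 · 90 = 90
  d = 4: φ(4) · σ(116/4) = 2 · 30 = 60
  d = 29: φ(29) · σ(116/29) = 28 · 7 = 196
  d = 58: φ(58) · σ(116/58) = 28 · 3 = 84
  d = 116: φ(116) · σ(116/116) = 56 · 1 = 56
Summing: (φ * σ)(116) = 210 + 90 + 60 + 196 + 84 + 56 = 696.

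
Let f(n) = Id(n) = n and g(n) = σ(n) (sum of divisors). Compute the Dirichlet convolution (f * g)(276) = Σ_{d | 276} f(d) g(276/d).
(Id * σ)(276) = 5593

Divisors of 276: [1, 2, 3, 4, 6, 12, 23, 46, 69, 92, 138, 276]. For each d | 276:
  d = 1: Id(1) · σ(276/1) = 1 · 672 = 672
  d = 2: Id(2) · σ(276/2) = 2 · 288 = 576
  d = 3: Id(3) · σ(276/3) = 3 · 168 = 504
  d = 4: Id(4) · σ(276/4) = 4 · 96 = 384
  d = 6: Id(6) · σ(276/6) = 6 · 72 = 432
  d = 12: Id(12) · σ(276/12) = 12 · 24 = 288
  d = 23: Id(23) · σ(276/23) = 23 · 28 = 644
  d = 46: Id(46) · σ(276/46) = 46 · 12 = 552
  d = 69: Id(69) · σ(276/69) = 69 · 7 = 483
  d = 92: Id(92) · σ(276/92) = 92 · 4 = 368
  d = 138: Id(138) · σ(276/138) = 138 · 3 = 414
  d = 276: Id(276) · σ(276/276) = 276 · 1 = 276
Summing: (Id * σ)(276) = 672 + 576 + 504 + 384 + 432 + 288 + 644 + 552 + 483 + 368 + 414 + 276 = 5593.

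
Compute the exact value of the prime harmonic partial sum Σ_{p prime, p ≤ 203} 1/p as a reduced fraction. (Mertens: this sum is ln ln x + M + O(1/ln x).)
Σ 1/p = 15202313841027497739047080375538859939135227730139536997746371469607707132833646367/7799922041683461553249199106329813876687996789903550945093032474868511536164700810

π(203) = 46, so the primes ≤ 203 are [2, 3, 5, 7, 11, 13, 17, 19, 23, 29, 31, 37, 41, 43, 47, 53, 59, 61, 67, 71, 73, 79, 83, 89, 97, 101, 103, 107, 109, 113, 127, 131, 137, 139, 149, 151, 157, 163, 167, 173, 179, 181, 191, 193, 197, 199]. Summing 1/p over these primes: 15202313841027497739047080375538859939135227730139536997746371469607707132833646367/7799922041683461553249199106329813876687996789903550945093032474868511536164700810 ≈ 1.9490. Mertens estimate ln ln(203) + 0.2615 ≈ 1.9317.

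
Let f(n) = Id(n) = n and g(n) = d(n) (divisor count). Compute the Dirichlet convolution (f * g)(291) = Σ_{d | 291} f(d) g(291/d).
(Id * d)(291) = 495

Divisors of 291: [1, 3, 97, 291]. For each d | 291:
  d = 1: Id(1) · d(291/1) = 1 · 4 = 4
  d = 3: Id(3) · d(291/3) = 3 · 2 = 6
  d = 97: Id(97) · d(291/97) = 97 · 2 = 194
  d = 291: Id(291) · d(291/291) = 291 · 1 = 291
Summing: (Id * d)(291) = 4 + 6 + 194 + 291 = 495.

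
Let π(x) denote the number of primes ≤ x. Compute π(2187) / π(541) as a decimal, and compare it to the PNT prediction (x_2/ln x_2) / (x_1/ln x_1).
π(2187)/π(541) = 327/100 ≈ 3.2700;  PNT prediction ≈ 3.3082.

π(541) = 100 and π(2187) = 327, so π(2187)/π(541) ≈ 3.2700. The PNT-predicted ratio is (2187/ln(2187)) / (541/ln(541)) ≈ 3.3082. The two agree to within a few percent, as expected.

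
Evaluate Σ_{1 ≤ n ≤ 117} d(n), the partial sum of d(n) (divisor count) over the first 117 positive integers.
Σ_{n ≤ 117} d(n) = 578

Compute d(n) for each 1 ≤ n ≤ 117: d(1) = 1, d(2) = 2, d(3) = 2, d(4) = 3, d(5) = 2, d(6) = 4, d(7) = 2, d(8) = 4, d(9) = 3, d(10) = 4, d(11) = 2, d(12) = 6, d(13) = 2, d(14) = 4, d(15) = 4, d(16) = 5, d(17) = 2, d(18) = 6, d(19) = 2, d(20) = 6, d(21) = 4, d(22) = 4, d(23) = 2, d(24) = 8, d(25) = 3, d(26) = 4, d(27) = 4, d(28) = 6, d(29) = 2, d(30) = 8, d(31) = 2, d(32) = 6, d(33) = 4, d(34) = 4, d(35) = 4, d(36) = 9, d(37) = 2, d(38) = 4, d(39) = 4, d(40) = 8, d(41) = 2, d(42) = 8, d(43) = 2, d(44) = 6, d(45) = 6, d(46) = 4, d(47) = 2, d(48) = 10, d(49) = 3, d(50) = 6, d(51) = 4, d(52) = 6, d(53) = 2, d(54) = 8, d(55) = 4, d(56) = 8, d(57) = 4, d(58) = 4, d(59) = 2, d(60) = 12, d(61) = 2, d(62) = 4, d(63) = 6, d(64) = 7, d(65) = 4, d(66) = 8, d(67) = 2, d(68) = 6, d(69) = 4, d(70) = 8, d(71) = 2, d(72) = 12, d(73) = 2, d(74) = 4, d(75) = 6, d(76) = 6, d(77) = 4, d(78) = 8, d(79) = 2, d(80) = 10, d(81) = 5, d(82) = 4, d(83) = 2, d(84) = 12, d(85) = 4, d(86) = 4, d(87) = 4, d(88) = 8, d(89) = 2, d(90) = 12, d(91) = 4, d(92) = 6, d(93) = 4, d(94) = 4, d(95) = 4, d(96) = 12, d(97) = 2, d(98) = 6, d(99) = 6, d(100) = 9, d(101) = 2, d(102) = 8, d(103) = 2, d(104) = 8, d(105) = 8, d(106) = 4, d(107) = 2, d(108) = 12, d(109) = 2, d(110) = 8, d(111) = 4, d(112) = 10, d(113) = 2, d(114) = 8, d(115) = 4, d(116) = 6, d(117) = 6. Summing all 117 values: 578. (Dirichlet's divisor formula: Σ_{n ≤ x} d(n) = x ln(x) + (2γ − 1) x + O(√x). For x = 117, the asymptotic estimate is ≈ 575.24.)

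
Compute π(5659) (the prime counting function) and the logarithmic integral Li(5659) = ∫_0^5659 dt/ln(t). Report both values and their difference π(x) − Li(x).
π(5659) = 746;  Li(5659) ≈ 761.09;  π(x) − Li(x) ≈ -15.09.

Direct count of primes ≤ 5659 gives π(5659) = 746. Numerical evaluation of the logarithmic integral gives Li(5659) ≈ 761.09. The difference π(x) − Li(x) ≈ -15.09 is typically negative for small/moderate x (Li(x) overestimates), though Littlewood's theorem shows this sign changes infinitely often.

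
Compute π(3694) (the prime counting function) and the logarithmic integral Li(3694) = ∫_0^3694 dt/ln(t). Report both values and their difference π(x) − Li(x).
π(3694) = 515;  Li(3694) ≈ 528.29;  π(x) − Li(x) ≈ -13.29.

Direct count of primes ≤ 3694 gives π(3694) = 515. Numerical evaluation of the logarithmic integral gives Li(3694) ≈ 528.29. The difference π(x) − Li(x) ≈ -13.29 is typically negative for small/moderate x (Li(x) overestimates), though Littlewood's theorem shows this sign changes infinitely often.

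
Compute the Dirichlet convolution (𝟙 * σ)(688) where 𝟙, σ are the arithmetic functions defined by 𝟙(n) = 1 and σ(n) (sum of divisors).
(𝟙 * σ)(688) = 2565

Divisors of 688: [1, 2, 4, 8, 16, 43, 86, 172, 344, 688]. For each d | 688:
  d = 1: 𝟙(1) · σ(688/1) = 1 · 1364 = 1364
  d = 2: 𝟙(2) · σ(688/2) = 1 · 660 = 660
  d = 4: 𝟙(4) · σ(688/4) = 1 · 308 = 308
  d = 8: 𝟙(8) · σ(688/8) = 1 · 132 = 132
  d = 16: 𝟙(16) · σ(688/16) = 1 · 44 = 44
  d = 43: 𝟙(43) · σ(688/43) = 1 · 31 = 31
  d = 86: 𝟙(86) · σ(688/86) = 1 · 15 = 15
  d = 172: 𝟙(172) · σ(688/172) = 1 · 7 = 7
  d = 344: 𝟙(344) · σ(688/344) = 1 · 3 = 3
  d = 688: 𝟙(688) · σ(688/688) = 1 · 1 = 1
Summing: (𝟙 * σ)(688) = 1364 + 660 + 308 + 132 + 44 + 31 + 15 + 7 + 3 + 1 = 2565.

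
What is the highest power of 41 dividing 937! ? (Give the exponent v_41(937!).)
v_41(937!) = 22

Legendre's formula: v_p(n!) = Σ_{k ≥ 1} ⌊n / p^k⌋. For p = 41, n = 937, the terms are:
  ⌊937/41^1⌋ = ⌊937/41⌋ = 22
(the next term ⌊937/41^2⌋ = 0, terminating the sum). Summing: v_41(937!) = 22 = 22.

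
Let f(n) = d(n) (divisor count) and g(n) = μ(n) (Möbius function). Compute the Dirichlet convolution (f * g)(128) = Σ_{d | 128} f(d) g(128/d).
(d * μ)(128) = 1

Divisors of 128: [1, 2, 4, 8, 16, 32, 64, 128]. For each d | 128:
  d = 1: d(1) · μ(128/1) = 1 · 0 = 0
  d = 2: d(2) · μ(128/2) = 2 · 0 = 0
  d = 4: d(4) · μ(128/4) = 3 · 0 = 0
  d = 8: d(8) · μ(128/8) = 4 · 0 = 0
  d = 16: d(16) · μ(128/16) = 5 · 0 = 0
  d = 32: d(32) · μ(128/32) = 6 · 0 = 0
  d = 64: d(64) · μ(128/64) = 7 · -1 = -7
  d = 128: d(128) · μ(128/128) = 8 · 1 = 8
Summing: (d * μ)(128) = 0 + 0 + 0 + 0 + 0 + 0 + -7 + 8 = 1.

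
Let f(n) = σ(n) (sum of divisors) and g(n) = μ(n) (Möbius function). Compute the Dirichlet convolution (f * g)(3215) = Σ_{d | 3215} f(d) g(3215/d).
(σ * μ)(3215) = 3215

Divisors of 3215: [1, 5, 643, 3215]. For each d | 3215:
  d = 1: σ(1) · μ(3215/1) = 1 · 1 = 1
  d = 5: σ(5) · μ(3215/5) = 6 · -1 = -6
  d = 643: σ(643) · μ(3215/643) = 644 · -1 = -644
  d = 3215: σ(3215) · μ(3215/3215) = 3864 · 1 = 3864
Summing: (σ * μ)(3215) = 1 + -6 + -644 + 3864 = 3215.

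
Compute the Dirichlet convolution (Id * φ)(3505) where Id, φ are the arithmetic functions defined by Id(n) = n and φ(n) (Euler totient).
(Id * φ)(3505) = 12609

Divisors of 3505: [1, 5, 701, 3505]. For each d | 3505:
  d = 1: Id(1) · φ(3505/1) = 1 · 2800 = 2800
  d = 5: Id(5) · φ(3505/5) = 5 · 700 = 3500
  d = 701: Id(701) · φ(3505/701) = 701 · 4 = 2804
  d = 3505: Id(3505) · φ(3505/3505) = 3505 · 1 = 3505
Summing: (Id * φ)(3505) = 2800 + 3500 + 2804 + 3505 = 12609.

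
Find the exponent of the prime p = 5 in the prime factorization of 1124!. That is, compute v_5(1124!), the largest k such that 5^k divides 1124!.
v_5(1124!) = 277

Legendre's formula: v_p(n!) = Σ_{k ≥ 1} ⌊n / p^k⌋. For p = 5, n = 1124, the terms are:
  ⌊1124/5^1⌋ = ⌊1124/5⌋ = 224
  ⌊1124/5^2⌋ = ⌊1124/25⌋ = 44
  ⌊1124/5^3⌋ = ⌊1124/125⌋ = 8
  ⌊1124/5^4⌋ = ⌊1124/625⌋ = 1
(the next term ⌊1124/5^5⌋ = 0, terminating the sum). Summing: v_5(1124!) = 224 + 44 + 8 + 1 = 277.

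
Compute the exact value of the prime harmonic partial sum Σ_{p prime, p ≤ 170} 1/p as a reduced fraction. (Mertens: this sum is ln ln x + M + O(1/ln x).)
Σ 1/p = 1840793455149223796977553240989608507934961889604586193282330007699/962947420735983927056946215901134429196419130606213075415963491270

π(170) = 39, so the primes ≤ 170 are [2, 3, 5, 7, 11, 13, 17, 19, 23, 29, 31, 37, 41, 43, 47, 53, 59, 61, 67, 71, 73, 79, 83, 89, 97, 101, 103, 107, 109, 113, 127, 131, 137, 139, 149, 151, 157, 163, 167]. Summing 1/p over these primes: 1840793455149223796977553240989608507934961889604586193282330007699/962947420735983927056946215901134429196419130606213075415963491270 ≈ 1.9116. Mertens estimate ln ln(170) + 0.2615 ≈ 1.8977.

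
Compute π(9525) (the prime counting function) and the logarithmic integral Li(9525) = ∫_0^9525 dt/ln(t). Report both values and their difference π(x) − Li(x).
π(9525) = 1179;  Li(9525) ≈ 1194.43;  π(x) − Li(x) ≈ -15.43.

Direct count of primes ≤ 9525 gives π(9525) = 1179. Numerical evaluation of the logarithmic integral gives Li(9525) ≈ 1194.43. The difference π(x) − Li(x) ≈ -15.43 is typically negative for small/moderate x (Li(x) overestimates), though Littlewood's theorem shows this sign changes infinitely often.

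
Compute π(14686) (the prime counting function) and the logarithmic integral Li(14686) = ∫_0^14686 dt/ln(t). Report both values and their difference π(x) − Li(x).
π(14686) = 1719;  Li(14686) ≈ 1743.93;  π(x) − Li(x) ≈ -24.93.

Direct count of primes ≤ 14686 gives π(14686) = 1719. Numerical evaluation of the logarithmic integral gives Li(14686) ≈ 1743.93. The difference π(x) − Li(x) ≈ -24.93 is typically negative for small/moderate x (Li(x) overestimates), though Littlewood's theorem shows this sign changes infinitely often.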